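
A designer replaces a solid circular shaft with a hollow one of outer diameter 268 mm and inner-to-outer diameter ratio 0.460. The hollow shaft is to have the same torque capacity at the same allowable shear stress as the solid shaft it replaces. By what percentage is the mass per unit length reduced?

Equal τ_max and T ⇒ the solid shaft needs d_s³ = d_o³(1−k⁴), so d_s = 268·(1−0.460⁴)^(1/3) = 263.9 mm.
Area ratio A_h/A_s = d_o²(1−k²)/d_s² = (1−k²)/(1−k⁴)^(2/3) = 0.8128.
Mass saving = 1 − 0.8128 = 18.7 %.

18.7 %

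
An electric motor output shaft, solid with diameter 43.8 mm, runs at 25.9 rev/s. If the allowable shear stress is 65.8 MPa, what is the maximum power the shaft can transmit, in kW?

177 kW

J = πd⁴/32 = π(0.0438)⁴/32 = 3.613×10^-7 m⁴.
T_max = τ_allow·J/r = 6.58×10^7 × 3.613×10^-7 / 0.0219 = 1086 N·m.
ω = 2π·25.9 = 162.7 rad/s, so P_max = T_max·ω = 1.767×10^5 W.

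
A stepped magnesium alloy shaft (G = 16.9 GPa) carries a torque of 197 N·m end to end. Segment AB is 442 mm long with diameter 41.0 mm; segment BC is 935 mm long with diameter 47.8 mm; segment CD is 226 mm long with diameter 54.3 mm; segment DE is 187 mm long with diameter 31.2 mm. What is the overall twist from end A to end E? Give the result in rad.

J_AB = π(0.0410)⁴/32 = 2.77×10^-7 m⁴; J_BC = π(0.0478)⁴/32 = 5.13×10^-7 m⁴; J_CD = π(0.0543)⁴/32 = 8.53×10^-7 m⁴; J_DE = π(0.0312)⁴/32 = 9.30×10^-8 m⁴.
θ = (T/G)·Σ L_i/J_i = (197.0/16.9×10⁹)·(0.442/2.77×10^-7 + 0.935/5.13×10^-7 + 0.226/8.53×10^-7 + 0.187/9.30×10^-8) = 0.06636 rad.

0.0664 rad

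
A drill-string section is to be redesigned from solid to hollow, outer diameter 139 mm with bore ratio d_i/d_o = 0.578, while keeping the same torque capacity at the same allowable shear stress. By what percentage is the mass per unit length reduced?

Equal τ_max and T ⇒ the solid shaft needs d_s³ = d_o³(1−k⁴), so d_s = 139·(1−0.578⁴)^(1/3) = 133.6 mm.
Area ratio A_h/A_s = d_o²(1−k²)/d_s² = (1−k²)/(1−k⁴)^(2/3) = 0.7206.
Mass saving = 1 − 0.7206 = 27.9 %.

27.9 %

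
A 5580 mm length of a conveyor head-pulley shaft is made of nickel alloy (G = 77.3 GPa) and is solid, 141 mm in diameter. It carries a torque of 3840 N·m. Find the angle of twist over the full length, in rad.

0.00714 rad

J = πd⁴/32 = π(0.141)⁴/32 = 3.880×10^-5 m⁴.
θ = T·L/(G·J) = 3840 × 5.58 / (77.3×10⁹ × 3.880×10^-5) = 7.143×10^-3 rad.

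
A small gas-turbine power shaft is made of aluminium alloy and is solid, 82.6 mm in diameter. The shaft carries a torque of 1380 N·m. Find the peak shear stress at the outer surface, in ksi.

J = πd⁴/32 = π(0.0826)⁴/32 = 4.570×10^-6 m⁴.
τ_max = T·r/J = 1380 × 0.0413 / 4.570×10^-6 = 1.247×10^7 Pa.

1.81 ksi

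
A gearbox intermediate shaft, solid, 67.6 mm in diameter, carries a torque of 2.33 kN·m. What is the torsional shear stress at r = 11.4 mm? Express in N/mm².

J = πd⁴/32 = π(0.0676)⁴/32 = 2.050×10^-6 m⁴.
Shear stress varies linearly with radius: τ = T·r/J = 2330 × 0.0114 / 2.050×10^-6 = 1.296×10^7 Pa.

13.0 N/mm²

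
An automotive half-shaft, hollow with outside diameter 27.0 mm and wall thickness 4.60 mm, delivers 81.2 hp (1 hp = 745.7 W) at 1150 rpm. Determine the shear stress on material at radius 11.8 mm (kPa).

140000 kPa

ω = 2π·1150/60 = 120.4 rad/s, so T = P/ω = 81.2×745.7 / 120.4 = 502.8 N·m.
J = π(d_o⁴ − d_i⁴)/32 = π(0.0270⁴ − 0.0178⁴)/32 = 4.232×10^-8 m⁴.
Shear stress varies linearly with radius: τ = T·r/J = 502.8 × 0.0118 / 4.232×10^-8 = 1.402×10^8 Pa.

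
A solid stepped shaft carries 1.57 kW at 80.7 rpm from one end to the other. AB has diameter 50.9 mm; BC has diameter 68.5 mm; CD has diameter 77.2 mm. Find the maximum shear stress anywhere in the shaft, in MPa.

ω = 2π·80.7/60 = 8.451 rad/s, so T = P/ω = 1.57×10³ / 8.451 = 185.8 N·m.
Under the same torque, τ_max = 16T/(πd³) is largest where d is smallest — segment AB (d = 50.9 mm).
τ_max = 16·185.8/(π·(0.0509)³) = 7.175×10^6 Pa.

7.17 MPa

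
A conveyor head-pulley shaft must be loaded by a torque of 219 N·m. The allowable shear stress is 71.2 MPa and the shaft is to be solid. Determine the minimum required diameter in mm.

25.0 mm

For a solid shaft τ_max = 16T/(πd³), so d = (16T/(π τ_allow))^(1/3) = (16·219.0/(π·7.12×10^7))^(1/3) = 0.02502 m.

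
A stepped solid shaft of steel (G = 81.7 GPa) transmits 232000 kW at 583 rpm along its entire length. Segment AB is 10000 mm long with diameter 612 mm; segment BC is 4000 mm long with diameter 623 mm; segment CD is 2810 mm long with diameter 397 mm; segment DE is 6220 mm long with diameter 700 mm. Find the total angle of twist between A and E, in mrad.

ω = 2π·583/60 = 61.05 rad/s, so T = P/ω = 232000×10³ / 61.05 = 3.800e6 N·m.
J_AB = π(0.612)⁴/32 = 0.0138 m⁴; J_BC = π(0.623)⁴/32 = 0.0148 m⁴; J_CD = π(0.397)⁴/32 = 2.44×10^-3 m⁴; J_DE = π(0.700)⁴/32 = 0.0236 m⁴.
θ = (T/G)·Σ L_i/J_i = (3.800e6/81.7×10⁹)·(10.0/0.0138 + 4.00/0.0148 + 2.81/2.44×10^-3 + 6.22/0.0236) = 0.1122 rad.

112 mrad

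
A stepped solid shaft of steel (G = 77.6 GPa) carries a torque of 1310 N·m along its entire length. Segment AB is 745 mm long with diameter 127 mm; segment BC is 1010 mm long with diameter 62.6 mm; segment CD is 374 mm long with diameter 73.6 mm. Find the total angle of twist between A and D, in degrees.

0.802°

J_AB = π(0.127)⁴/32 = 2.55×10^-5 m⁴; J_BC = π(0.0626)⁴/32 = 1.51×10^-6 m⁴; J_CD = π(0.0736)⁴/32 = 2.88×10^-6 m⁴.
θ = (T/G)·Σ L_i/J_i = (1310/77.6×10⁹)·(0.745/2.55×10^-5 + 1.01/1.51×10^-6 + 0.374/2.88×10^-6) = 0.01399 rad.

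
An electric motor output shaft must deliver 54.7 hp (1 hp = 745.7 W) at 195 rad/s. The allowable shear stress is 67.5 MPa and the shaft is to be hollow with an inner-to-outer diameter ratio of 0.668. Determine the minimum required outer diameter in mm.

ω = 195 rad/s, so T = P/ω = 54.7×745.7 / 195.0 = 209.2 N·m.
For a hollow shaft with d_i/d_o = 0.668: τ_max = 16T/(π d_o³ (1−k⁴)), so d_o = [16T/(π τ_allow (1−k⁴))]^(1/3) = [16·209.2/(π·6.75×10^7·0.8009)]^(1/3) = 0.02701 m.

27.0 mm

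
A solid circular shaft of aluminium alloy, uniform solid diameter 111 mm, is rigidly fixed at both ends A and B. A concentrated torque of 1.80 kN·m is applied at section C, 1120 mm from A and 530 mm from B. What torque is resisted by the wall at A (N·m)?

With uniform GJ and both ends fixed, compatibility θ_AC = θ_CB gives T_A·a = T_B·b, together with T_A + T_B = T₀.
T_A = T₀·b/(a+b) = 1800·530/1650 = 578.2 N·m; T_B = 1222 N·m.

578 N·m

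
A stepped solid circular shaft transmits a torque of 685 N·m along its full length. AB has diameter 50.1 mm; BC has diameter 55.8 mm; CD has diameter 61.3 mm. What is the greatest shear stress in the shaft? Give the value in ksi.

4.02 ksi

Under the same torque, τ_max = 16T/(πd³) is largest where d is smallest — segment AB (d = 50.1 mm).
τ_max = 16·685.0/(π·(0.0501)³) = 2.774×10^7 Pa.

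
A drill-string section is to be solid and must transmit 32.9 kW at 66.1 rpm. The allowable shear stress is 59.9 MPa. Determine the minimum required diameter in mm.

73.9 mm

ω = 2π·66.1/60 = 6.922 rad/s, so T = P/ω = 32.9×10³ / 6.922 = 4753 N·m.
For a solid shaft τ_max = 16T/(πd³), so d = (16T/(π τ_allow))^(1/3) = (16·4753/(π·5.99×10^7))^(1/3) = 0.07393 m.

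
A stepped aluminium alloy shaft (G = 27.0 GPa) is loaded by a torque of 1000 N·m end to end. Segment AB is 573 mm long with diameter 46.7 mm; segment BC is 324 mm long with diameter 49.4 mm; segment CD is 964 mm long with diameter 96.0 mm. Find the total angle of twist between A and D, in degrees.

J_AB = π(0.0467)⁴/32 = 4.67×10^-7 m⁴; J_BC = π(0.0494)⁴/32 = 5.85×10^-7 m⁴; J_CD = π(0.0960)⁴/32 = 8.34×10^-6 m⁴.
θ = (T/G)·Σ L_i/J_i = (1000/27.0×10⁹)·(0.573/4.67×10^-7 + 0.324/5.85×10^-7 + 0.964/8.34×10^-6) = 0.07026 rad.

4.03°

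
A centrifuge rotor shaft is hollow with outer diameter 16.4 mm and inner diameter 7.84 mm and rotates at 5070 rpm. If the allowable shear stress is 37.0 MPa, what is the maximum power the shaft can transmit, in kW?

16.1 kW

J = π(d_o⁴ − d_i⁴)/32 = π(0.0164⁴ − 0.00784⁴)/32 = 6.731×10^-9 m⁴.
T_max = τ_allow·J/r = 3.70×10^7 × 6.731×10^-9 / 0.00820 = 30.37 N·m.
ω = 2π·5070/60 = 530.9 rad/s, so P_max = T_max·ω = 1.613×10^4 W.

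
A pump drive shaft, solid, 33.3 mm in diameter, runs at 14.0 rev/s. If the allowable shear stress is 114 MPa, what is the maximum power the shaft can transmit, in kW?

J = πd⁴/32 = π(0.0333)⁴/32 = 1.207×10^-7 m⁴.
T_max = τ_allow·J/r = 1.14×10^8 × 1.207×10^-7 / 0.0166 = 826.5 N·m.
ω = 2π·14.0 = 87.96 rad/s, so P_max = T_max·ω = 7.271×10^4 W.

72.7 kW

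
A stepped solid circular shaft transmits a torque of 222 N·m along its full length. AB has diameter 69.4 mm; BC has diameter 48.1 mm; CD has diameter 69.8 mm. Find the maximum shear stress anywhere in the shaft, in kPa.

10200 kPa

Under the same torque, τ_max = 16T/(πd³) is largest where d is smallest — segment BC (d = 48.1 mm).
τ_max = 16·222.0/(π·(0.0481)³) = 1.016×10^7 Pa.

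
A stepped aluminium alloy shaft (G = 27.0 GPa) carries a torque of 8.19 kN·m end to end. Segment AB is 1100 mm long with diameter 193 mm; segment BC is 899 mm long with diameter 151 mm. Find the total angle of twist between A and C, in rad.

J_AB = π(0.193)⁴/32 = 1.36×10^-4 m⁴; J_BC = π(0.151)⁴/32 = 5.10×10^-5 m⁴.
θ = (T/G)·Σ L_i/J_i = (8190/27.0×10⁹)·(1.10/1.36×10^-4 + 0.899/5.10×10^-5) = 7.792×10^-3 rad.

0.00779 rad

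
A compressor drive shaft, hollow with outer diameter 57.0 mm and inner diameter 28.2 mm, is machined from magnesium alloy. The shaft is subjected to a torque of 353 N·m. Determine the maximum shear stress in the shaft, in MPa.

J = π(d_o⁴ − d_i⁴)/32 = π(0.0570⁴ − 0.0282⁴)/32 = 9.742×10^-7 m⁴.
τ_max = T·r/J = 353.0 × 0.0285 / 9.742×10^-7 = 1.033×10^7 Pa.

10.3 MPa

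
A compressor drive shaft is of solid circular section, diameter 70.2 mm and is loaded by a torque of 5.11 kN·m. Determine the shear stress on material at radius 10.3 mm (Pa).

2.21e7 Pa

J = πd⁴/32 = π(0.0702)⁴/32 = 2.384×10^-6 m⁴.
Shear stress varies linearly with radius: τ = T·r/J = 5110 × 0.0103 / 2.384×10^-6 = 2.208×10^7 Pa.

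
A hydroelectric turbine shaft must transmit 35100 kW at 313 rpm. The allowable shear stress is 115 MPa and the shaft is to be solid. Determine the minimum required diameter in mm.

362 mm

ω = 2π·313/60 = 32.78 rad/s, so T = P/ω = 35100×10³ / 32.78 = 1.071e6 N·m.
For a solid shaft τ_max = 16T/(πd³), so d = (16T/(π τ_allow))^(1/3) = (16·1.071e6/(π·1.15×10^8))^(1/3) = 0.3620 m.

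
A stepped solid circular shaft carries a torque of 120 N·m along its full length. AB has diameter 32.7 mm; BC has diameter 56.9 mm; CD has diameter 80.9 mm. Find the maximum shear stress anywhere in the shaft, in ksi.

Under the same torque, τ_max = 16T/(πd³) is largest where d is smallest — segment AB (d = 32.7 mm).
τ_max = 16·120.0/(π·(0.0327)³) = 1.748×10^7 Pa.

2.54 ksi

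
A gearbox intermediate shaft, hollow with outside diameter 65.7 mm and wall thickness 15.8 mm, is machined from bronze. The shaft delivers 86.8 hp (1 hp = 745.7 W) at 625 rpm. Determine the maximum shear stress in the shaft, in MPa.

19.1 MPa

ω = 2π·625/60 = 65.45 rad/s, so T = P/ω = 86.8×745.7 / 65.45 = 989.0 N·m.
J = π(d_o⁴ − d_i⁴)/32 = π(0.0657⁴ − 0.0341⁴)/32 = 1.696×10^-6 m⁴.
τ_max = T·r/J = 989.0 × 0.0329 / 1.696×10^-6 = 1.915×10^7 Pa.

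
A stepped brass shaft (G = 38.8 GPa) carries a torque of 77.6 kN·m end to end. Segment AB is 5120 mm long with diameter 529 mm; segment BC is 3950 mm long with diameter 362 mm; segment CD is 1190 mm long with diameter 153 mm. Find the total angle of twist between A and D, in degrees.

J_AB = π(0.529)⁴/32 = 7.69×10^-3 m⁴; J_BC = π(0.362)⁴/32 = 1.69×10^-3 m⁴; J_CD = π(0.153)⁴/32 = 5.38×10^-5 m⁴.
θ = (T/G)·Σ L_i/J_i = (77600/38.8×10⁹)·(5.12/7.69×10^-3 + 3.95/1.69×10^-3 + 1.19/5.38×10^-5) = 0.05026 rad.

2.88°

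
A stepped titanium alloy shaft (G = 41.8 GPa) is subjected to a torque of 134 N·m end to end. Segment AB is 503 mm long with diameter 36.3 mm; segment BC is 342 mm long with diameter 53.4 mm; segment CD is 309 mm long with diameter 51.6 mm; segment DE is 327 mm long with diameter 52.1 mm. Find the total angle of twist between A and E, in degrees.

J_AB = π(0.0363)⁴/32 = 1.70×10^-7 m⁴; J_BC = π(0.0534)⁴/32 = 7.98×10^-7 m⁴; J_CD = π(0.0516)⁴/32 = 6.96×10^-7 m⁴; J_DE = π(0.0521)⁴/32 = 7.23×10^-7 m⁴.
θ = (T/G)·Σ L_i/J_i = (134.0/41.8×10⁹)·(0.503/1.70×10^-7 + 0.342/7.98×10^-7 + 0.309/6.96×10^-7 + 0.327/7.23×10^-7) = 0.01371 rad.

0.785°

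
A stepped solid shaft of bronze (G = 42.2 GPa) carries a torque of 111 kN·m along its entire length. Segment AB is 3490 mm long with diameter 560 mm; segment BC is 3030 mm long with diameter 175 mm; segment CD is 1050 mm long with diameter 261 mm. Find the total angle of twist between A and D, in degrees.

5.36°

J_AB = π(0.560)⁴/32 = 9.65×10^-3 m⁴; J_BC = π(0.175)⁴/32 = 9.21×10^-5 m⁴; J_CD = π(0.261)⁴/32 = 4.56×10^-4 m⁴.
θ = (T/G)·Σ L_i/J_i = (111000/42.2×10⁹)·(3.49/9.65×10^-3 + 3.03/9.21×10^-5 + 1.05/4.56×10^-4) = 0.09357 rad.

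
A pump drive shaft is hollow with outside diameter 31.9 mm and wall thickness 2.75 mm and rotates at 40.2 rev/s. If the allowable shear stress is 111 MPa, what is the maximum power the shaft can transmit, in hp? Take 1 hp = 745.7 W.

127 hp

J = π(d_o⁴ − d_i⁴)/32 = π(0.0319⁴ − 0.0264⁴)/32 = 5.397×10^-8 m⁴.
T_max = τ_allow·J/r = 1.11×10^8 × 5.397×10^-8 / 0.0159 = 375.6 N·m.
ω = 2π·40.2 = 252.6 rad/s, so P_max = T_max·ω = 9.488×10^4 W.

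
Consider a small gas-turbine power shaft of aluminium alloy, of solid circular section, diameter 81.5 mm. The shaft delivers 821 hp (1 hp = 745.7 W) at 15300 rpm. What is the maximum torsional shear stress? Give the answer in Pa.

3.59e6 Pa

ω = 2π·15300/60 = 1602 rad/s, so T = P/ω = 821×745.7 / 1602 = 382.1 N·m.
J = πd⁴/32 = π(0.0815)⁴/32 = 4.331×10^-6 m⁴.
τ_max = T·r/J = 382.1 × 0.0408 / 4.331×10^-6 = 3.595×10^6 Pa.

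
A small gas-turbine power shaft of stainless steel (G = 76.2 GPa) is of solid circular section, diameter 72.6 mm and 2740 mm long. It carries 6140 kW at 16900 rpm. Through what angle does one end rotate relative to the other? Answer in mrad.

45.7 mrad

ω = 2π·16900/60 = 1770 rad/s, so T = P/ω = 6140×10³ / 1770 = 3469 N·m.
J = πd⁴/32 = π(0.0726)⁴/32 = 2.727×10^-6 m⁴.
θ = T·L/(G·J) = 3469 × 2.74 / (76.2×10⁹ × 2.727×10^-6) = 0.04574 rad.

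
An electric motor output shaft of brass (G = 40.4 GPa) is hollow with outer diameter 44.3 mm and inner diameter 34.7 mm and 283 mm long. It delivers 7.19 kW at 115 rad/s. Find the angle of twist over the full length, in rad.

ω = 115 rad/s, so T = P/ω = 7.19×10³ / 115.0 = 62.52 N·m.
J = π(d_o⁴ − d_i⁴)/32 = π(0.0443⁴ − 0.0347⁴)/32 = 2.358×10^-7 m⁴.
θ = T·L/(G·J) = 62.52 × 0.283 / (40.4×10⁹ × 2.358×10^-7) = 1.858×10^-3 rad.

0.00186 rad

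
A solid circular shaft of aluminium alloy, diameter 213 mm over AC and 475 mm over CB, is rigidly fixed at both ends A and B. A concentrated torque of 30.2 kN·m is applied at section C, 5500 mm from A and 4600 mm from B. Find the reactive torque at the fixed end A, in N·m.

988 N·m

Compatibility: T_A·a/J_AC = T_B·b/J_CB with T_A + T_B = T₀.
J_AC = 2.02×10^-4 m⁴, J_CB = 5.00×10^-3 m⁴, so T_A = T₀·(J_AC/a)/((J_AC/a)+(J_CB/b)) = 987.9 N·m, T_B = 29210 N·m.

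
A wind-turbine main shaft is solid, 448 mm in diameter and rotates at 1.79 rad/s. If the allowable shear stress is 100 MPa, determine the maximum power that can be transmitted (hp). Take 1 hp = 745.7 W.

J = πd⁴/32 = π(0.448)⁴/32 = 3.955×10^-3 m⁴.
T_max = τ_allow·J/r = 1.00×10^8 × 3.955×10^-3 / 0.224 = 1.765e6 N·m.
ω = 1.79 rad/s, so P_max = T_max·ω = 3.160×10^6 W.

4240 hp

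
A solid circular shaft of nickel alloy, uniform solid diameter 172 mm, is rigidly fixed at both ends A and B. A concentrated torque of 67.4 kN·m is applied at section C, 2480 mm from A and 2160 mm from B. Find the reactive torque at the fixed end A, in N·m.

31400 N·m

With uniform GJ and both ends fixed, compatibility θ_AC = θ_CB gives T_A·a = T_B·b, together with T_A + T_B = T₀.
T_A = T₀·b/(a+b) = 67400·2160/4640 = 31380 N·m; T_B = 36020 N·m.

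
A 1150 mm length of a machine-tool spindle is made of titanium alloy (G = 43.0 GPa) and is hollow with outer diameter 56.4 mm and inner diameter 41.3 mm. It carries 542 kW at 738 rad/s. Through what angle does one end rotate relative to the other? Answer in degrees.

ω = 738 rad/s, so T = P/ω = 542×10³ / 738.0 = 734.4 N·m.
J = π(d_o⁴ − d_i⁴)/32 = π(0.0564⁴ − 0.0413⁴)/32 = 7.078×10^-7 m⁴.
θ = T·L/(G·J) = 734.4 × 1.15 / (43.0×10⁹ × 7.078×10^-7) = 0.02775 rad.

1.59°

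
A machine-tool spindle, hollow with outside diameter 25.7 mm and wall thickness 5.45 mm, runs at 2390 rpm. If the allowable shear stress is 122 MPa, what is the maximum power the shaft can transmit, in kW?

J = π(d_o⁴ − d_i⁴)/32 = π(0.0257⁴ − 0.0148⁴)/32 = 3.812×10^-8 m⁴.
T_max = τ_allow·J/r = 1.22×10^8 × 3.812×10^-8 / 0.0129 = 361.9 N·m.
ω = 2π·2390/60 = 250.3 rad/s, so P_max = T_max·ω = 9.058×10^4 W.

90.6 kW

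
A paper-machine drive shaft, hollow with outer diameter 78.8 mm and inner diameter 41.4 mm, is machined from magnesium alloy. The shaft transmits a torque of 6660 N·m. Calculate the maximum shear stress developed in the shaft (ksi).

J = π(d_o⁴ − d_i⁴)/32 = π(0.0788⁴ − 0.0414⁴)/32 = 3.497×10^-6 m⁴.
τ_max = T·r/J = 6660 × 0.0394 / 3.497×10^-6 = 7.504×10^7 Pa.

10.9 ksi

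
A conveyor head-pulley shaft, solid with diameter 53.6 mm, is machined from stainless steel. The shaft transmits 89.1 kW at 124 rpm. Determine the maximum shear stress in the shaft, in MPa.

227 MPa

ω = 2π·124/60 = 12.99 rad/s, so T = P/ω = 89.1×10³ / 12.99 = 6862 N·m.
J = πd⁴/32 = π(0.0536)⁴/32 = 8.103×10^-7 m⁴.
τ_max = T·r/J = 6862 × 0.0268 / 8.103×10^-7 = 2.269×10^8 Pa.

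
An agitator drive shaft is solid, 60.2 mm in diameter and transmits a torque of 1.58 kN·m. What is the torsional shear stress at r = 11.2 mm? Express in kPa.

13700 kPa

J = πd⁴/32 = π(0.0602)⁴/32 = 1.289×10^-6 m⁴.
Shear stress varies linearly with radius: τ = T·r/J = 1580 × 0.0112 / 1.289×10^-6 = 1.372×10^7 Pa.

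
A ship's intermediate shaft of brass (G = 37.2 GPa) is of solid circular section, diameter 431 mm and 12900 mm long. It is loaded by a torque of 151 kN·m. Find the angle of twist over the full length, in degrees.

J = πd⁴/32 = π(0.431)⁴/32 = 3.388×10^-3 m⁴.
θ = T·L/(G·J) = 151000 × 12.9 / (37.2×10⁹ × 3.388×10^-3) = 0.01546 rad.

0.886°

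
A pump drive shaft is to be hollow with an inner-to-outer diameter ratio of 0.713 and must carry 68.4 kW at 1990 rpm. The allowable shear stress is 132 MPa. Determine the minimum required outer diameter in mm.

25.8 mm

ω = 2π·1990/60 = 208.4 rad/s, so T = P/ω = 68.4×10³ / 208.4 = 328.2 N·m.
For a hollow shaft with d_i/d_o = 0.713: τ_max = 16T/(π d_o³ (1−k⁴)), so d_o = [16T/(π τ_allow (1−k⁴))]^(1/3) = [16·328.2/(π·1.32×10^8·0.7416)]^(1/3) = 0.02575 m.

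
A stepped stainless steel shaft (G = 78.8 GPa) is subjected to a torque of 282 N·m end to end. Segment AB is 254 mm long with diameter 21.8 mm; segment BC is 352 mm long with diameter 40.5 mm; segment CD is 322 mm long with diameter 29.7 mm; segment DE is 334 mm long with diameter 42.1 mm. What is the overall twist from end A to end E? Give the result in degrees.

3.71°

J_AB = π(0.0218)⁴/32 = 2.22×10^-8 m⁴; J_BC = π(0.0405)⁴/32 = 2.64×10^-7 m⁴; J_CD = π(0.0297)⁴/32 = 7.64×10^-8 m⁴; J_DE = π(0.0421)⁴/32 = 3.08×10^-7 m⁴.
θ = (T/G)·Σ L_i/J_i = (282.0/78.8×10⁹)·(0.254/2.22×10^-8 + 0.352/2.64×10^-7 + 0.322/7.64×10^-8 + 0.334/3.08×10^-7) = 0.06473 rad.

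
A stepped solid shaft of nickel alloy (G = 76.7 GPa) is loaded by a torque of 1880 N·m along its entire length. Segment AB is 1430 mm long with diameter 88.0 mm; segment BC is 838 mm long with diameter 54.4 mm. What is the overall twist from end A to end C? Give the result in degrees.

J_AB = π(0.0880)⁴/32 = 5.89×10^-6 m⁴; J_BC = π(0.0544)⁴/32 = 8.60×10^-7 m⁴.
θ = (T/G)·Σ L_i/J_i = (1880/76.7×10⁹)·(1.43/5.89×10^-6 + 0.838/8.60×10^-7) = 0.02984 rad.

1.71°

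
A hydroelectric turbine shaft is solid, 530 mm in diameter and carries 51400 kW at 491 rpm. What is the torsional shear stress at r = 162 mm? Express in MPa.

ω = 2π·491/60 = 51.42 rad/s, so T = P/ω = 51400×10³ / 51.42 = 999700 N·m.
J = πd⁴/32 = π(0.530)⁴/32 = 7.746×10^-3 m⁴.
Shear stress varies linearly with radius: τ = T·r/J = 999700 × 0.162 / 7.746×10^-3 = 2.091×10^7 Pa.

20.9 MPa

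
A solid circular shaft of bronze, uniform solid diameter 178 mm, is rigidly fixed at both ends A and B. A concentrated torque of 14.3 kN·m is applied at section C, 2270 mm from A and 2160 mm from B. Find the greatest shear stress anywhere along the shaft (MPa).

6.62 MPa

With uniform GJ and both ends fixed, compatibility θ_AC = θ_CB gives T_A·a = T_B·b, together with T_A + T_B = T₀.
T_A = T₀·b/(a+b) = 14300·2160/4430 = 6972 N·m; T_B = 7328 N·m.
τ in each portion: τ_AC = 6.30×10^6 Pa, τ_CB = 6.62×10^6 Pa; maximum is in CB.
τ_max = T_CB·r/J = 7328·0.0890/9.86×10^-5 = 6.617×10^6 Pa.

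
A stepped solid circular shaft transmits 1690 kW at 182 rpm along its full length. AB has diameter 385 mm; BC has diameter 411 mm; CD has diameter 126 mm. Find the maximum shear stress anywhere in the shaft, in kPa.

ω = 2π·182/60 = 19.06 rad/s, so T = P/ω = 1690×10³ / 19.06 = 88670 N·m.
Under the same torque, τ_max = 16T/(πd³) is largest where d is smallest — segment CD (d = 126 mm).
τ_max = 16·88670/(π·(0.126)³) = 2.258×10^8 Pa.

226000 kPa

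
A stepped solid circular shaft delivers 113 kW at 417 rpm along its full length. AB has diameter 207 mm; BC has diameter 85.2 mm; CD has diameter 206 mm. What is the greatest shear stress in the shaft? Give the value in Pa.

ω = 2π·417/60 = 43.67 rad/s, so T = P/ω = 113×10³ / 43.67 = 2588 N·m.
Under the same torque, τ_max = 16T/(πd³) is largest where d is smallest — segment BC (d = 85.2 mm).
τ_max = 16·2588/(π·(0.0852)³) = 2.131×10^7 Pa.

2.13e7 Pa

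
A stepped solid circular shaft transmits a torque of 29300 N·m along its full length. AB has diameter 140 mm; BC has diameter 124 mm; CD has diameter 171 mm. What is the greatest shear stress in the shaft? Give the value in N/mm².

Under the same torque, τ_max = 16T/(πd³) is largest where d is smallest — segment BC (d = 124 mm).
τ_max = 16·29300/(π·(0.124)³) = 7.827×10^7 Pa.

78.3 N/mm²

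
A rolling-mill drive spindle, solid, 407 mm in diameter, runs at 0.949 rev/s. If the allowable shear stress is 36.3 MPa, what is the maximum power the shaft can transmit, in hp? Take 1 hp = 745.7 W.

3840 hp

J = πd⁴/32 = π(0.407)⁴/32 = 2.694×10^-3 m⁴.
T_max = τ_allow·J/r = 3.63×10^7 × 2.694×10^-3 / 0.203 = 480500 N·m.
ω = 2π·0.949 = 5.963 rad/s, so P_max = T_max·ω = 2.865×10^6 W.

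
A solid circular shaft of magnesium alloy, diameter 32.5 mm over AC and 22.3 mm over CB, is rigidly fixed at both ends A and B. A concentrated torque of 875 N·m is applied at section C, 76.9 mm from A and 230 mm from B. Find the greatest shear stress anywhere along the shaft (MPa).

Compatibility: T_A·a/J_AC = T_B·b/J_CB with T_A + T_B = T₀.
J_AC = 1.10×10^-7 m⁴, J_CB = 2.43×10^-8 m⁴, so T_A = T₀·(J_AC/a)/((J_AC/a)+(J_CB/b)) = 814.6 N·m, T_B = 60.37 N·m.
τ in each portion: τ_AC = 1.21×10^8 Pa, τ_CB = 2.77×10^7 Pa; maximum is in AC.
τ_max = T_AC·r/J = 814.6·0.0163/1.10×10^-7 = 1.209×10^8 Pa.

121 MPa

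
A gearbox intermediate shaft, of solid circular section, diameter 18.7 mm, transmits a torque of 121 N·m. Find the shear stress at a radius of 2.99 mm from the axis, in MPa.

J = πd⁴/32 = π(0.0187)⁴/32 = 1.201×10^-8 m⁴.
Shear stress varies linearly with radius: τ = T·r/J = 121.0 × 0.00299 / 1.201×10^-8 = 3.014×10^7 Pa.

30.1 MPa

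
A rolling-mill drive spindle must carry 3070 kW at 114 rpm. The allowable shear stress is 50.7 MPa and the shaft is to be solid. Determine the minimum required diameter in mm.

ω = 2π·114/60 = 11.94 rad/s, so T = P/ω = 3070×10³ / 11.94 = 257200 N·m.
For a solid shaft τ_max = 16T/(πd³), so d = (16T/(π τ_allow))^(1/3) = (16·257200/(π·5.07×10^7))^(1/3) = 0.2956 m.

296 mm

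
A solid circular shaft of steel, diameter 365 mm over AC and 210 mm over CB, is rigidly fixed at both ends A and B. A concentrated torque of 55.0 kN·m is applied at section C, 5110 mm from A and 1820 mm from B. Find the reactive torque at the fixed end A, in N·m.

42100 N·m

Compatibility: T_A·a/J_AC = T_B·b/J_CB with T_A + T_B = T₀.
J_AC = 1.74×10^-3 m⁴, J_CB = 1.91×10^-4 m⁴, so T_A = T₀·(J_AC/a)/((J_AC/a)+(J_CB/b)) = 42060 N·m, T_B = 12940 N·m.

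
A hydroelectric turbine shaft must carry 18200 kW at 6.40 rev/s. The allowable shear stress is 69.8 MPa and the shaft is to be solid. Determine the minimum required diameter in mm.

ω = 2π·6.40 = 40.21 rad/s, so T = P/ω = 18200×10³ / 40.21 = 452600 N·m.
For a solid shaft τ_max = 16T/(πd³), so d = (16T/(π τ_allow))^(1/3) = (16·452600/(π·6.98×10^7))^(1/3) = 0.3208 m.

321 mm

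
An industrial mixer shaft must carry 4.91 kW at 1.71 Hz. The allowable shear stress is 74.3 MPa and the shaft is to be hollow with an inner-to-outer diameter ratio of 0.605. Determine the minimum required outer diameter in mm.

ω = 2π·1.71 = 10.74 rad/s, so T = P/ω = 4.91×10³ / 10.74 = 457.0 N·m.
For a hollow shaft with d_i/d_o = 0.605: τ_max = 16T/(π d_o³ (1−k⁴)), so d_o = [16T/(π τ_allow (1−k⁴))]^(1/3) = [16·457.0/(π·7.43×10^7·0.8660)]^(1/3) = 0.03307 m.

33.1 mm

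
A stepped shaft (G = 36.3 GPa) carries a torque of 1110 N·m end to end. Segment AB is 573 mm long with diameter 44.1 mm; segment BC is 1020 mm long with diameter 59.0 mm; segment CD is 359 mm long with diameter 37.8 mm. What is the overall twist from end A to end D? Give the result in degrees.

7.34°

J_AB = π(0.0441)⁴/32 = 3.71×10^-7 m⁴; J_BC = π(0.0590)⁴/32 = 1.19×10^-6 m⁴; J_CD = π(0.0378)⁴/32 = 2.00×10^-7 m⁴.
θ = (T/G)·Σ L_i/J_i = (1110/36.3×10⁹)·(0.573/3.71×10^-7 + 1.02/1.19×10^-6 + 0.359/2.00×10^-7) = 0.1282 rad.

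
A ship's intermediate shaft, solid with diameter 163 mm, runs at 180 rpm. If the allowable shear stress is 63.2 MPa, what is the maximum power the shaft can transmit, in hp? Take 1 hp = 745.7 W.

J = πd⁴/32 = π(0.163)⁴/32 = 6.930×10^-5 m⁴.
T_max = τ_allow·J/r = 6.32×10^7 × 6.930×10^-5 / 0.0815 = 53740 N·m.
ω = 2π·180/60 = 18.85 rad/s, so P_max = T_max·ω = 1.013×10^6 W.

1360 hp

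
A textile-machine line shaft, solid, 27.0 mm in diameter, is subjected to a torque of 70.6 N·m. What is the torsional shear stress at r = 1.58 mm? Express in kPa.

J = πd⁴/32 = π(0.0270)⁴/32 = 5.217×10^-8 m⁴.
Shear stress varies linearly with radius: τ = T·r/J = 70.60 × 0.00158 / 5.217×10^-8 = 2.138×10^6 Pa.

2140 kPa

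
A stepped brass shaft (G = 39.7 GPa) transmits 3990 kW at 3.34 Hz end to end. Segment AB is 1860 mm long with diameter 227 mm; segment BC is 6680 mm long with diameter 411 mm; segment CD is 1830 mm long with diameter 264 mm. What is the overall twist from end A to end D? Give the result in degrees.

3.67°

ω = 2π·3.34 = 20.99 rad/s, so T = P/ω = 3990×10³ / 20.99 = 190100 N·m.
J_AB = π(0.227)⁴/32 = 2.61×10^-4 m⁴; J_BC = π(0.411)⁴/32 = 2.80×10^-3 m⁴; J_CD = π(0.264)⁴/32 = 4.77×10^-4 m⁴.
θ = (T/G)·Σ L_i/J_i = (190100/39.7×10⁹)·(1.86/2.61×10^-4 + 6.68/2.80×10^-3 + 1.83/4.77×10^-4) = 0.06397 rad.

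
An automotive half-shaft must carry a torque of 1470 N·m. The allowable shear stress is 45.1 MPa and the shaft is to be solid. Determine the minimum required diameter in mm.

55.0 mm

For a solid shaft τ_max = 16T/(πd³), so d = (16T/(π τ_allow))^(1/3) = (16·1470/(π·4.51×10^7))^(1/3) = 0.05496 m.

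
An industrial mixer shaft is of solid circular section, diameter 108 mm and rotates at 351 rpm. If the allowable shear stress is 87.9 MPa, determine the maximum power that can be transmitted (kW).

J = πd⁴/32 = π(0.108)⁴/32 = 1.336×10^-5 m⁴.
T_max = τ_allow·J/r = 8.79×10^7 × 1.336×10^-5 / 0.0540 = 21740 N·m.
ω = 2π·351/60 = 36.76 rad/s, so P_max = T_max·ω = 7.991×10^5 W.

799 kW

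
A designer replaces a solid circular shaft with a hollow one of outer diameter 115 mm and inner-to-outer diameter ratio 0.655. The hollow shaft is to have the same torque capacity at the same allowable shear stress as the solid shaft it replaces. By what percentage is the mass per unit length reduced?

Equal τ_max and T ⇒ the solid shaft needs d_s³ = d_o³(1−k⁴), so d_s = 115·(1−0.655⁴)^(1/3) = 107.5 mm.
Area ratio A_h/A_s = d_o²(1−k²)/d_s² = (1−k²)/(1−k⁴)^(2/3) = 0.6539.
Mass saving = 1 − 0.6539 = 34.6 %.

34.6 %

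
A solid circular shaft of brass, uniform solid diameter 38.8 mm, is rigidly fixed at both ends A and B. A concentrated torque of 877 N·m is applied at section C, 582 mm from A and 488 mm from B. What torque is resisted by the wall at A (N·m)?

400 N·m

With uniform GJ and both ends fixed, compatibility θ_AC = θ_CB gives T_A·a = T_B·b, together with T_A + T_B = T₀.
T_A = T₀·b/(a+b) = 877.0·488/1070 = 400.0 N·m; T_B = 477.0 N·m.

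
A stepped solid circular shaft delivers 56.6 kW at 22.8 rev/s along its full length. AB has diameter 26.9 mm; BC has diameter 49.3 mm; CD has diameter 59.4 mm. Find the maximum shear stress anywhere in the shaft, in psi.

ω = 2π·22.8 = 143.3 rad/s, so T = P/ω = 56.6×10³ / 143.3 = 395.1 N·m.
Under the same torque, τ_max = 16T/(πd³) is largest where d is smallest — segment AB (d = 26.9 mm).
τ_max = 16·395.1/(π·(0.0269)³) = 1.034×10^8 Pa.

15000 psi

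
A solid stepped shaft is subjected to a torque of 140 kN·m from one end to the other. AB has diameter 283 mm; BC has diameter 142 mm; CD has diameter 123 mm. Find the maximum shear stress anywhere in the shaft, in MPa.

Under the same torque, τ_max = 16T/(πd³) is largest where d is smallest — segment CD (d = 123 mm).
τ_max = 16·140000/(π·(0.123)³) = 3.832×10^8 Pa.

383 MPa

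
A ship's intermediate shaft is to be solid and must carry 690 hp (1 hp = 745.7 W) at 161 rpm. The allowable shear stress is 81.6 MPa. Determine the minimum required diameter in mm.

124 mm

ω = 2π·161/60 = 16.86 rad/s, so T = P/ω = 690×745.7 / 16.86 = 30520 N·m.
For a solid shaft τ_max = 16T/(πd³), so d = (16T/(π τ_allow))^(1/3) = (16·30520/(π·8.16×10^7))^(1/3) = 0.1240 m.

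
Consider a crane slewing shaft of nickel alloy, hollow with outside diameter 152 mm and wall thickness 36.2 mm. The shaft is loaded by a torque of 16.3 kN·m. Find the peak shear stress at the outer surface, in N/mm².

J = π(d_o⁴ − d_i⁴)/32 = π(0.152⁴ − 0.0796⁴)/32 = 4.846×10^-5 m⁴.
τ_max = T·r/J = 16300 × 0.0760 / 4.846×10^-5 = 2.556×10^7 Pa.

25.6 N/mm²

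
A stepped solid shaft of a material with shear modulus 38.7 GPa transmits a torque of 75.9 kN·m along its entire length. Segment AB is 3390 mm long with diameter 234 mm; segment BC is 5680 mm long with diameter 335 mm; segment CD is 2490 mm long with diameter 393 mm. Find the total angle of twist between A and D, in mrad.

J_AB = π(0.234)⁴/32 = 2.94×10^-4 m⁴; J_BC = π(0.335)⁴/32 = 1.24×10^-3 m⁴; J_CD = π(0.393)⁴/32 = 2.34×10^-3 m⁴.
θ = (T/G)·Σ L_i/J_i = (75900/38.7×10⁹)·(3.39/2.94×10^-4 + 5.68/1.24×10^-3 + 2.49/2.34×10^-3) = 0.03368 rad.

33.7 mrad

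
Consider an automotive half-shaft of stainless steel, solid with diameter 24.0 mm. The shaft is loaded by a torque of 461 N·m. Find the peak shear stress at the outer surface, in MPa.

J = πd⁴/32 = π(0.0240)⁴/32 = 3.257×10^-8 m⁴.
τ_max = T·r/J = 461.0 × 0.0120 / 3.257×10^-8 = 1.698×10^8 Pa.

170 MPa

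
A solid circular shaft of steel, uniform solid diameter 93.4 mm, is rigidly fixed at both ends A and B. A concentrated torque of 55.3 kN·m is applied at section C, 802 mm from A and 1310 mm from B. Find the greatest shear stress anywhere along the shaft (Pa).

With uniform GJ and both ends fixed, compatibility θ_AC = θ_CB gives T_A·a = T_B·b, together with T_A + T_B = T₀.
T_A = T₀·b/(a+b) = 55300·1310/2112 = 34300 N·m; T_B = 21000 N·m.
τ in each portion: τ_AC = 2.14×10^8 Pa, τ_CB = 1.31×10^8 Pa; maximum is in AC.
τ_max = T_AC·r/J = 34300·0.0467/7.47×10^-6 = 2.144×10^8 Pa.

2.14e8 Pa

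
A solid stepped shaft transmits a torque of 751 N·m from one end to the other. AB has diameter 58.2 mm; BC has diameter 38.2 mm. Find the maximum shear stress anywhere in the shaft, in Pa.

Under the same torque, τ_max = 16T/(πd³) is largest where d is smallest — segment BC (d = 38.2 mm).
τ_max = 16·751.0/(π·(0.0382)³) = 6.862×10^7 Pa.

6.86e7 Pa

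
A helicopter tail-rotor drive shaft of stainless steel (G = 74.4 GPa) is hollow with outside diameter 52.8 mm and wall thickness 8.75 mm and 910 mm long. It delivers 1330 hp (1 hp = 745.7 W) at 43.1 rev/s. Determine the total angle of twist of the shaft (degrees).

ω = 2π·43.1 = 270.8 rad/s, so T = P/ω = 1330×745.7 / 270.8 = 3662 N·m.
J = π(d_o⁴ − d_i⁴)/32 = π(0.0528⁴ − 0.0353⁴)/32 = 6.106×10^-7 m⁴.
θ = T·L/(G·J) = 3662 × 0.910 / (74.4×10⁹ × 6.106×10^-7) = 0.07336 rad.

4.20°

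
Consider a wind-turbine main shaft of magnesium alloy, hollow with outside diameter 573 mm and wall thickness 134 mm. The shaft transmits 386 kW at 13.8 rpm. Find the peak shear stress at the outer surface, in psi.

1140 psi

ω = 2π·13.8/60 = 1.445 rad/s, so T = P/ω = 386×10³ / 1.445 = 267100 N·m.
J = π(d_o⁴ − d_i⁴)/32 = π(0.573⁴ − 0.305⁴)/32 = 9.734×10^-3 m⁴.
τ_max = T·r/J = 267100 × 0.286 / 9.734×10^-3 = 7.862×10^6 Pa.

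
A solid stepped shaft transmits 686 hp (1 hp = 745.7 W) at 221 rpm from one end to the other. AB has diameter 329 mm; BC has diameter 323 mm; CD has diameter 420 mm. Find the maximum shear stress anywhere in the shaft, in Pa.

ω = 2π·221/60 = 23.14 rad/s, so T = P/ω = 686×745.7 / 23.14 = 22100 N·m.
Under the same torque, τ_max = 16T/(πd³) is largest where d is smallest — segment BC (d = 323 mm).
τ_max = 16·22100/(π·(0.323)³) = 3.341×10^6 Pa.

3.34e6 Pa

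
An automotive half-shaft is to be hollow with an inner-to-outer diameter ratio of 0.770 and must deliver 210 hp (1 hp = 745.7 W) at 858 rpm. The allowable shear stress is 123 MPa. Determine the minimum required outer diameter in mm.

ω = 2π·858/60 = 89.85 rad/s, so T = P/ω = 210×745.7 / 89.85 = 1743 N·m.
For a hollow shaft with d_i/d_o = 0.770: τ_max = 16T/(π d_o³ (1−k⁴)), so d_o = [16T/(π τ_allow (1−k⁴))]^(1/3) = [16·1743/(π·1.23×10^8·0.6485)]^(1/3) = 0.04810 m.

48.1 mm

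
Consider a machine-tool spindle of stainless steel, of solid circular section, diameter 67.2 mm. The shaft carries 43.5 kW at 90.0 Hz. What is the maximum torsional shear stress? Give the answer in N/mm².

ω = 2π·90.0 = 565.5 rad/s, so T = P/ω = 43.5×10³ / 565.5 = 76.92 N·m.
J = πd⁴/32 = π(0.0672)⁴/32 = 2.002×10^-6 m⁴.
τ_max = T·r/J = 76.92 × 0.0336 / 2.002×10^-6 = 1.291×10^6 Pa.

1.29 N/mm²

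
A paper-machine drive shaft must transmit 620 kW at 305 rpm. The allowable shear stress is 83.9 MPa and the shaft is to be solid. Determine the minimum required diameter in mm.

ω = 2π·305/60 = 31.94 rad/s, so T = P/ω = 620×10³ / 31.94 = 19410 N·m.
For a solid shaft τ_max = 16T/(πd³), so d = (16T/(π τ_allow))^(1/3) = (16·19410/(π·8.39×10^7))^(1/3) = 0.1056 m.

106 mm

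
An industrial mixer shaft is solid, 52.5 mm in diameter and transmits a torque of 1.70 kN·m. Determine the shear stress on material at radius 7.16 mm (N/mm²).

J = πd⁴/32 = π(0.0525)⁴/32 = 7.458×10^-7 m⁴.
Shear stress varies linearly with radius: τ = T·r/J = 1700 × 0.00716 / 7.458×10^-7 = 1.632×10^7 Pa.

16.3 N/mm²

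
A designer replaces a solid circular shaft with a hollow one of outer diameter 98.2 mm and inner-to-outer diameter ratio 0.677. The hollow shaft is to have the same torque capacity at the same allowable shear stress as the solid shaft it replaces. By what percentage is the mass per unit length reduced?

Equal τ_max and T ⇒ the solid shaft needs d_s³ = d_o³(1−k⁴), so d_s = 98.2·(1−0.677⁴)^(1/3) = 90.78 mm.
Area ratio A_h/A_s = d_o²(1−k²)/d_s² = (1−k²)/(1−k⁴)^(2/3) = 0.6339.
Mass saving = 1 − 0.6339 = 36.6 %.

36.6 %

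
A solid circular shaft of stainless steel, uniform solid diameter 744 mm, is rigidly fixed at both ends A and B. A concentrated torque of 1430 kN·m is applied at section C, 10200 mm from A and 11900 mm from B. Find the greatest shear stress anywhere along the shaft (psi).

With uniform GJ and both ends fixed, compatibility θ_AC = θ_CB gives T_A·a = T_B·b, together with T_A + T_B = T₀.
T_A = T₀·b/(a+b) = 1.430e6·11900/22100 = 770000 N·m; T_B = 660000 N·m.
τ in each portion: τ_AC = 9.52×10^6 Pa, τ_CB = 8.16×10^6 Pa; maximum is in AC.
τ_max = T_AC·r/J = 770000·0.372/0.0301 = 9.522×10^6 Pa.

1380 psi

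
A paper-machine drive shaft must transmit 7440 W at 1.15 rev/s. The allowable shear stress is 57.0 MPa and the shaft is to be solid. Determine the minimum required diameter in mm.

ω = 2π·1.15 = 7.226 rad/s, so T = P/ω = 7440 / 7.226 = 1030 N·m.
For a solid shaft τ_max = 16T/(πd³), so d = (16T/(π τ_allow))^(1/3) = (16·1030/(π·5.70×10^7))^(1/3) = 0.04514 m.

45.1 mm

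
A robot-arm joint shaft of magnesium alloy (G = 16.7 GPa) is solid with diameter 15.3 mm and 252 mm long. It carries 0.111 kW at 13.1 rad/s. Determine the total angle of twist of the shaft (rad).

ω = 13.1 rad/s, so T = P/ω = 0.111×10³ / 13.10 = 8.473 N·m.
J = πd⁴/32 = π(0.0153)⁴/32 = 5.380×10^-9 m⁴.
θ = T·L/(G·J) = 8.473 × 0.252 / (16.7×10⁹ × 5.380×10^-9) = 0.02377 rad.

0.0238 rad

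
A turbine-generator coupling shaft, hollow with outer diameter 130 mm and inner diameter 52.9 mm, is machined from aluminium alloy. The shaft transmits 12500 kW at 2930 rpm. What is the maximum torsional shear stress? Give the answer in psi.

ω = 2π·2930/60 = 306.8 rad/s, so T = P/ω = 12500×10³ / 306.8 = 40740 N·m.
J = π(d_o⁴ − d_i⁴)/32 = π(0.130⁴ − 0.0529⁴)/32 = 2.727×10^-5 m⁴.
τ_max = T·r/J = 40740 × 0.0650 / 2.727×10^-5 = 9.710×10^7 Pa.

14100 psi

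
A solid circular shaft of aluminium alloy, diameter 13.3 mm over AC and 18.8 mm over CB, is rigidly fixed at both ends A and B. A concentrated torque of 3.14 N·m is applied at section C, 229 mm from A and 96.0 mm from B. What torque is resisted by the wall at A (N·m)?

Compatibility: T_A·a/J_AC = T_B·b/J_CB with T_A + T_B = T₀.
J_AC = 3.07×10^-9 m⁴, J_CB = 1.23×10^-8 m⁴, so T_A = T₀·(J_AC/a)/((J_AC/a)+(J_CB/b)) = 0.2984 N·m, T_B = 2.842 N·m.

0.298 N·m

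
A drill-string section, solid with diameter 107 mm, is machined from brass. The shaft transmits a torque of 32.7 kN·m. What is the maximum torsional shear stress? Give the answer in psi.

19700 psi

J = πd⁴/32 = π(0.107)⁴/32 = 1.287×10^-5 m⁴.
τ_max = T·r/J = 32700 × 0.0535 / 1.287×10^-5 = 1.359×10^8 Pa.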